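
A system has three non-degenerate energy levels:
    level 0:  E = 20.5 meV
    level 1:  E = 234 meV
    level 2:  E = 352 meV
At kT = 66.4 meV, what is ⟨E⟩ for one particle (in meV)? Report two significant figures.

31 meV

Eᵢ/kT = 0.3087, 3.524, 5.301.
Z = Σ e^(−Eᵢ/kT) = e^(−0.3087) + e^(−3.524) + e^(−5.301) = 0.7344 + 0.02948 + 0.004987 = 0.7689.
⟨E⟩ = Σ Eᵢ e^(−Eᵢ/kT) / Z = (20.5·0.7344 + 234·0.02948 + 352·0.004987) / 0.7689 = 31 meV.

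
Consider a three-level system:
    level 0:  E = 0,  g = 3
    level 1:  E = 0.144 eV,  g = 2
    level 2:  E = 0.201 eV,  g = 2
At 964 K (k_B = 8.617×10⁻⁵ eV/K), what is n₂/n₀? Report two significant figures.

k_BT = 8.617×10⁻⁵ × 964 K = 0.08307 eV.
n₂/n₀ = (g₂/g₀) exp[−(E₂−E₀)/kT] = (2/3) × exp(−(0.201 eV)/(0.08307 eV)) = (2/3) × exp(-2.420) = 0.059.

0.059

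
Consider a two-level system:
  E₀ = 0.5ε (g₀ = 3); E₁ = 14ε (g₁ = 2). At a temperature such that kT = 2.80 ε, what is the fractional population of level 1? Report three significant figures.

Eᵢ/kT = 0.17857, 5.0000.
Z = Σ gᵢe^(−Eᵢ/kT) = 3·e^(−0.17857) + 2·e^(−5.0000) = 2.5094 + 0.013476 = 2.5229.
P₁ = g₁ e^(−E₁/kT) / Z = 0.013476/2.5229 = 0.00534.

0.00534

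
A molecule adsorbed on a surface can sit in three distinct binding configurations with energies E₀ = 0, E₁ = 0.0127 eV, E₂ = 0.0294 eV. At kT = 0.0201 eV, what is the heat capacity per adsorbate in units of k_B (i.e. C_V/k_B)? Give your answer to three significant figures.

0.255

Eᵢ/kT = 0, 0.63184, 1.4627.
Z = Σ e^(−Eᵢ/kT) = e^(−0) + e^(−0.63184) + e^(−1.4627) = 1.0000 + 0.53161 + 0.23161 = 1.7632.
⟨E⟩ = 0.0076910 eV, ⟨E²⟩ = 0.00016217 eV².
C_V/k_B = (⟨E²⟩ − ⟨E⟩²)/(kT)² = (0.00016217 − 0.000059151)/0.00040401 = 0.255.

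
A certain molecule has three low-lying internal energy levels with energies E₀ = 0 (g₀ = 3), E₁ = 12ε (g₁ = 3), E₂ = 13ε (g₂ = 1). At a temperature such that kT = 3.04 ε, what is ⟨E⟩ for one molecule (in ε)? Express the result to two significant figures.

0.29 ε

Eᵢ/kT = 0, 3.947, 4.276.
Z = Σ gᵢe^(−Eᵢ/kT) = 3·e^(−0) + 3·e^(−3.947) + 1·e^(−4.276) = 3.000 + 0.05794 + 0.01390 = 3.072.
⟨E⟩ = Σ Eᵢ gᵢe^(−Eᵢ/kT) / Z = (0·3.000 + 12·0.05794 + 13·0.01390) / 3.072 = 0.29 ε.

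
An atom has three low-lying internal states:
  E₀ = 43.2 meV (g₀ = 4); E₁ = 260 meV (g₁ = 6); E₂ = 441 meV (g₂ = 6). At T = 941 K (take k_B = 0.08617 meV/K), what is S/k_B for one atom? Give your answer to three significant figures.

1.79

k_BT = 0.08617 × 941 K = 81.086 meV.
Eᵢ/kT = 0.53277, 3.2065, 5.4387.
Z = Σ gᵢe^(−Eᵢ/kT) = 4·e^(−0.53277) + 6·e^(−3.2065) + 6·e^(−5.4387) = 2.3479 + 0.24299 + 0.026071 = 2.6170.
⟨E⟩ = Σ EᵢPᵢ = 67.292 meV.
S/k_B = ln Z + ⟨E⟩/kT = ln(2.6170) + 67.292/81.086 = 0.96203 + 0.82988 = 1.79.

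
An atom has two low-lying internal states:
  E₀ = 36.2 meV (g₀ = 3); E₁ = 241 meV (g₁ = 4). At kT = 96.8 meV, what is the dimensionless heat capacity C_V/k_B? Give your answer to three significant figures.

0.534

Eᵢ/kT = 0.37397, 2.4897.
Z = Σ gᵢe^(−Eᵢ/kT) = 3·e^(−0.37397) + 4·e^(−2.4897) = 2.0640 + 0.33174 = 2.3957.
⟨E⟩ = 64.560 meV, ⟨E²⟩ = 9171.7 meV².
C_V/k_B = (⟨E²⟩ − ⟨E⟩²)/(kT)² = (9171.7 − 4168.0)/9370.2 = 0.534.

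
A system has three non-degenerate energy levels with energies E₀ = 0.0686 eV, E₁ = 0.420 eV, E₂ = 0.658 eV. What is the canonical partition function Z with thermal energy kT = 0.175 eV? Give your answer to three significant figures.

Z = 0.790

Eᵢ/kT = 0.39200, 2.4000, 3.7600.
Z = Σ e^(−Eᵢ/kT) = e^(−0.39200) + e^(−2.4000) + e^(−3.7600) = 0.67570 + 0.090718 + 0.023284 = 0.78970.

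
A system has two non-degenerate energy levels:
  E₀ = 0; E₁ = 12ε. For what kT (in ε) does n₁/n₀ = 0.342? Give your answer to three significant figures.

n₁/n₀ = exp[−(E₁−E₀)/kT] = 0.342.
⇒ (E₁−E₀)/kT = ln(1/0.342) = ln(2.9240) = 1.0730.
kT = 12ε / 1.0730 = 11.2 ε.

11.2 ε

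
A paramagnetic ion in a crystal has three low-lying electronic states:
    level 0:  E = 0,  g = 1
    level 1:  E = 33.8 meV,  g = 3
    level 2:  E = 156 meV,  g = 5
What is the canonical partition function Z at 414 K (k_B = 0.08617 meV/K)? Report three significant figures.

k_BT = 0.08617 × 414 K = 35.674 meV.
Eᵢ/kT = 0, 0.94747, 4.3729.
Z = Σ gᵢe^(−Eᵢ/kT) = 1·e^(−0) + 3·e^(−0.94747) + 5·e^(−4.3729) = 1.0000 + 1.1632 + 0.063073 = 2.2263.

Z = 2.23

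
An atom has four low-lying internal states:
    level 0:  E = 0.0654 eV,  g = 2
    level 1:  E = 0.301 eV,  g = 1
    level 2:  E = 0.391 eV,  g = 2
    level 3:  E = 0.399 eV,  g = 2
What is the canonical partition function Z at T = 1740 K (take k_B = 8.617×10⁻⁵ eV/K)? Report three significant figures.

Z = 1.71

k_BT = 8.617×10⁻⁵ × 1740 K = 0.14994 eV.
Eᵢ/kT = 0.43617, 2.0075, 2.6077, 2.6611.
Z = Σ gᵢe^(−Eᵢ/kT) = 2·e^(−0.43617) + 1·e^(−2.0075) + 2·e^(−2.6077) + 2·e^(−2.6611) = 1.2930 + 0.13432 + 0.14741 + 0.13974 = 1.7145.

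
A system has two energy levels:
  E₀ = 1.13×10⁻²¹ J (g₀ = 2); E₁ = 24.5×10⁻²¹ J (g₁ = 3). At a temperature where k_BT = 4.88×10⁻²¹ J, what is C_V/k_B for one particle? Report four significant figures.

0.2792

Eᵢ/kT = 0.231557, 5.02049.
Z = Σ gᵢe^(−Eᵢ/kT) = 2·e^(−0.231557) + 3·e^(−5.02049) = 1.58659 + 0.0198039 = 1.60639.
⟨E⟩ = 1.41811, ⟨E²⟩ = 8.66116.
C_V/k_B = (⟨E²⟩ − ⟨E⟩²)/(kT)² = (8.66116 − 2.01104)/23.8144 = 0.2792.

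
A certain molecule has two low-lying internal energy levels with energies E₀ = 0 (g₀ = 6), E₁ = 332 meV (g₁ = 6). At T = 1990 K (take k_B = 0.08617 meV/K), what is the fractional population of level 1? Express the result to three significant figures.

k_BT = 0.08617 × 1990 K = 171.48 meV.
Eᵢ/kT = 0, 1.9361.
Z = Σ gᵢe^(−Eᵢ/kT) = 6·e^(−0) + 6·e^(−1.9361) = 6.0000 + 0.86559 = 6.8656.
P₁ = g₁ e^(−E₁/kT) / Z = 0.86559/6.8656 = 0.126.

0.126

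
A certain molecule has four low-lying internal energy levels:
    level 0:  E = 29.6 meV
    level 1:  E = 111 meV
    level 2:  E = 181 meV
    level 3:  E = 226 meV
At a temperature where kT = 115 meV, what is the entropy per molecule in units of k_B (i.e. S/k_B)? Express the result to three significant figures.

Eᵢ/kT = 0.25739, 0.96522, 1.5739, 1.9652.
Z = Σ e^(−Eᵢ/kT) = e^(−0.25739) + e^(−0.96522) + e^(−1.5739) + e^(−1.9652) = 0.77307 + 0.38090 + 0.20724 + 0.14013 = 1.5013.
⟨E⟩ = Σ EᵢPᵢ = 89.484 meV.
S/k_B = ln Z + ⟨E⟩/kT = ln(1.5013) + 89.484/115 = 0.40633 + 0.77812 = 1.18.

1.18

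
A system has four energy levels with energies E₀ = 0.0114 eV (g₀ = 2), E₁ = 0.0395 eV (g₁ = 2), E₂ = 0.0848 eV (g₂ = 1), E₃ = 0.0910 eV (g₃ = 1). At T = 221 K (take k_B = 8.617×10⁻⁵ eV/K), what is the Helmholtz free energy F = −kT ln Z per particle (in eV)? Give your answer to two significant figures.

k_BT = 8.617×10⁻⁵ × 221 K = 0.01904 eV.
Eᵢ/kT = 0.5987, 2.075, 4.454, 4.779.
Z = Σ gᵢe^(−Eᵢ/kT) = 2·e^(−0.5987) + 2·e^(−2.075) + 1·e^(−4.454) + 1·e^(−4.779) = 1.099 + 0.2511 + 0.01163 + 0.008404 = 1.370.
F = −kT ln Z = −0.01904 × ln(1.370) = −0.01904 × 0.3148 = -0.0060 eV.

-0.0060 eV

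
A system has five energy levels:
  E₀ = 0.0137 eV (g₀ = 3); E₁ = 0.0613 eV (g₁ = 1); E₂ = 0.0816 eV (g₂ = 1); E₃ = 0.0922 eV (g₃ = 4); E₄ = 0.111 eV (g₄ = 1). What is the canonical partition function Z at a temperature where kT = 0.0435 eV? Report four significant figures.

Eᵢ/kT = 0.314943, 1.40920, 1.87586, 2.11954, 2.55172.
Z = Σ gᵢe^(−Eᵢ/kT) = 3·e^(−0.314943) + 1·e^(−1.40920) + 1·e^(−1.87586) + 4·e^(−2.11954) + 1·e^(−2.55172) = 2.18949 + 0.244339 + 0.153223 + 0.480347 + 0.0779475 = 3.14535.

Z = 3.145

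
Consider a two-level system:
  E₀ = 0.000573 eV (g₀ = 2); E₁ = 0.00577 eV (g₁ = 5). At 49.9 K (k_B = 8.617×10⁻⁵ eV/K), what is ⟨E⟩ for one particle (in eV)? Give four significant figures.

k_BT = 8.617×10⁻⁵ × 49.9 K = 0.00429988 eV.
Eᵢ/kT = 0.133260, 1.34190.
Z = Σ gᵢe^(−Eᵢ/kT) = 2·e^(−0.133260) + 5·e^(−1.34190) = 1.75048 + 1.30674 = 3.05722.
⟨E⟩ = Σ Eᵢ gᵢe^(−Eᵢ/kT) / Z = (0.000573·1.75048 + 0.00577·1.30674) / 3.05722 = 0.002794 eV.

0.002794 eV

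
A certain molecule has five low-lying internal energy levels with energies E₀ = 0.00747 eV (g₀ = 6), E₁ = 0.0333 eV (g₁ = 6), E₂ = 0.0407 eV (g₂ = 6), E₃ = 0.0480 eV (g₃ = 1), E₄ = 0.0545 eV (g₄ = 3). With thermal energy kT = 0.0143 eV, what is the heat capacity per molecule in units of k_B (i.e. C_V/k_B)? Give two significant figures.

0.82

Eᵢ/kT = 0.5224, 2.329, 2.846, 3.357, 3.811.
Z = Σ gᵢe^(−Eᵢ/kT) = 6·e^(−0.5224) + 6·e^(−2.329) + 6·e^(−2.846) + 1·e^(−3.357) + 3·e^(−3.811) = 3.559 + 0.5844 + 0.3485 + 0.03484 + 0.06638 = 4.593.
⟨E⟩ = 0.01427 eV, ⟨E²⟩ = 0.0003704 eV².
C_V/k_B = (⟨E²⟩ − ⟨E⟩²)/(kT)² = (0.0003704 − 0.0002036)/0.0002045 = 0.82.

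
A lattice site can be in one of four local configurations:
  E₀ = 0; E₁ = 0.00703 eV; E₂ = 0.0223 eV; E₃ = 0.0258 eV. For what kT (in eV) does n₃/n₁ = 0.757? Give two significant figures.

n₃/n₁ = exp[−(E₃−E₁)/kT] = 0.757.
⇒ (E₃−E₁)/kT = ln(1/0.757) = ln(1.321) = 0.2784.
kT = 0.01877 eV / 0.2784 = 0.067 eV.

0.067 eV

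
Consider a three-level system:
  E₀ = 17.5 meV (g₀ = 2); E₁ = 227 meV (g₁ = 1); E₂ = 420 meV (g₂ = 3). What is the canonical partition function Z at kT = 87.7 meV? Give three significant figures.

Z = 1.74

Eᵢ/kT = 0.19954, 2.5884, 4.7891.
Z = Σ gᵢe^(−Eᵢ/kT) = 2·e^(−0.19954) + 1·e^(−2.5884) + 3·e^(−4.7891) = 1.6382 + 0.075140 + 0.024960 = 1.7383.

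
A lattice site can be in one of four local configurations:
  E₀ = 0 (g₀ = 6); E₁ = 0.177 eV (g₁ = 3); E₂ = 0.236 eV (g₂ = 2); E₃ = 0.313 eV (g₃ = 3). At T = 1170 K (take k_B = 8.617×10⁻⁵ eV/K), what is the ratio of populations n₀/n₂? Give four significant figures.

31.17

k_BT = 8.617×10⁻⁵ × 1170 K = 0.100819 eV.
n₀/n₂ = (g₀/g₂) exp[−(E₀−E₂)/kT] = (6/2) × exp(−(-0.236 eV)/(0.100819 eV)) = (6/2) × exp(2.34083) = 31.17.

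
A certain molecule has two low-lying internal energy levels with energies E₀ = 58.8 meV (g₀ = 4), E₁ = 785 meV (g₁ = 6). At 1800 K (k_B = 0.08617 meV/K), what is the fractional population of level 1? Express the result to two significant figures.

k_BT = 0.08617 × 1800 K = 155.1 meV.
Eᵢ/kT = 0.3791, 5.061.
Z = Σ gᵢe^(−Eᵢ/kT) = 4·e^(−0.3791) + 6·e^(−5.061) = 2.738 + 0.03804 = 2.776.
P₁ = g₁ e^(−E₁/kT) / Z = 0.03804/2.776 = 0.014.

0.014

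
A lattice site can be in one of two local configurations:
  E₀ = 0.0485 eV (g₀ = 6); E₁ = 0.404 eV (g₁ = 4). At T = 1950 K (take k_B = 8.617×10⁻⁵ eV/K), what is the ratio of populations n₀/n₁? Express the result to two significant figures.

k_BT = 8.617×10⁻⁵ × 1950 K = 0.1680 eV.
n₀/n₁ = (g₀/g₁) exp[−(E₀−E₁)/kT] = (6/4) × exp(−(-0.3555 eV)/(0.1680 eV)) = (6/4) × exp(2.116) = 12.

12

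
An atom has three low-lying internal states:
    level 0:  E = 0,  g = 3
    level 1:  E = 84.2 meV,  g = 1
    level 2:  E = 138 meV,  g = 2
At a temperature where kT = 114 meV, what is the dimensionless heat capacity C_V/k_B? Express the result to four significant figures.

0.2088

Eᵢ/kT = 0, 0.738596, 1.21053.
Z = Σ gᵢe^(−Eᵢ/kT) = 3·e^(−0) + 1·e^(−0.738596) + 2·e^(−1.21053) = 3.00000 + 0.477784 + 0.596079 = 4.07386.
⟨E⟩ = 30.0669 meV, ⟨E²⟩ = 3617.96 meV².
C_V/k_B = (⟨E²⟩ − ⟨E⟩²)/(kT)² = (3617.96 − 904.018)/12996.0 = 0.2088.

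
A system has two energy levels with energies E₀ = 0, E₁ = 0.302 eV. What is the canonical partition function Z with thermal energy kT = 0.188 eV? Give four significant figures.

Z = 1.201

Eᵢ/kT = 0, 1.60638.
Z = Σ e^(−Eᵢ/kT) = e^(−0) + e^(−1.60638) = 1.00000 + 0.200613 = 1.20061.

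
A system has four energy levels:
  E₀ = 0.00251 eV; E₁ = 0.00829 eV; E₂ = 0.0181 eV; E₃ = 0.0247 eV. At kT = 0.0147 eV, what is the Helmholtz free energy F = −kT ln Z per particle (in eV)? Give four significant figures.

-0.009359 eV

Eᵢ/kT = 0.170748, 0.563946, 1.23129, 1.68027.
Z = Σ e^(−Eᵢ/kT) = e^(−0.170748) + e^(−0.563946) + e^(−1.23129) + e^(−1.68027) = 0.843034 + 0.568960 + 0.291916 + 0.186324 = 1.89023.
F = −kT ln Z = −0.0147 × ln(1.89023) = −0.0147 × 0.636699 = -0.009359 eV.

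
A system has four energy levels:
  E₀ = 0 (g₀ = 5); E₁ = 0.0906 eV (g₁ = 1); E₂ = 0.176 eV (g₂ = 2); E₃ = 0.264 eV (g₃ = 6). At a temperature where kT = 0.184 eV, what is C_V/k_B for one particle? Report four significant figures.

0.3295

Eᵢ/kT = 0, 0.492391, 0.956522, 1.43478.
Z = Σ gᵢe^(−Eᵢ/kT) = 5·e^(−0) + 1·e^(−0.492391) + 2·e^(−0.956522) + 6·e^(−1.43478) = 5.00000 + 0.611163 + 0.768454 + 1.42901 = 7.80863.
⟨E⟩ = 0.0727244 eV, ⟨E²⟩ = 0.0164455 eV².
C_V/k_B = (⟨E²⟩ − ⟨E⟩²)/(kT)² = (0.0164455 − 0.00528884)/0.0338560 = 0.3295.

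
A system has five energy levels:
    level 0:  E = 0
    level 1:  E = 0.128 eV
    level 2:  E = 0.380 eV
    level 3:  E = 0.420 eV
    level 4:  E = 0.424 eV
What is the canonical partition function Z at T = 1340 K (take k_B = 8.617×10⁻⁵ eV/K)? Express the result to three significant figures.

Z = 1.42

k_BT = 8.617×10⁻⁵ × 1340 K = 0.11547 eV.
Eᵢ/kT = 0, 1.1085, 3.2909, 3.6373, 3.6719.
Z = Σ e^(−Eᵢ/kT) = e^(−0) + e^(−1.1085) + e^(−3.2909) + e^(−3.6373) + e^(−3.6719) = 1.0000 + 0.33005 + 0.037220 + 0.026323 + 0.025428 = 1.4190.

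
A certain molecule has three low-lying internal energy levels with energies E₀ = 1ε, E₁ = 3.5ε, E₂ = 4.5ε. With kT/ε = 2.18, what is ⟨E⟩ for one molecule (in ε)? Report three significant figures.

Eᵢ/kT = 0.45872, 1.6055, 2.0642.
Z = Σ e^(−Eᵢ/kT) = e^(−0.45872) + e^(−1.6055) + e^(−2.0642) = 0.63209 + 0.20079 + 0.12692 = 0.95980.
⟨E⟩ = Σ Eᵢ e^(−Eᵢ/kT) / Z = (1·0.63209 + 3.5·0.20079 + 4.5·0.12692) / 0.95980 = 1.99 ε.

1.99 ε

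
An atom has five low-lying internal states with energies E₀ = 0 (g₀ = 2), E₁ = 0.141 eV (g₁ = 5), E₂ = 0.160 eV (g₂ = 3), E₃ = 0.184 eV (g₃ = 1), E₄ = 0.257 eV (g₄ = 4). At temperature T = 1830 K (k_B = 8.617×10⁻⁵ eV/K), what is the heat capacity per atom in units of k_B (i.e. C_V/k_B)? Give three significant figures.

k_BT = 8.617×10⁻⁵ × 1830 K = 0.15769 eV.
Eᵢ/kT = 0, 0.89416, 1.0146, 1.1668, 1.6298.
Z = Σ gᵢe^(−Eᵢ/kT) = 2·e^(−0) + 5·e^(−0.89416) + 3·e^(−1.0146) + 1·e^(−1.1668) + 4·e^(−1.6298) = 2.0000 + 2.0448 + 1.0876 + 0.31136 + 0.78388 = 6.2276.
⟨E⟩ = 0.11579 eV, ⟨E²⟩ = 0.021005 eV².
C_V/k_B = (⟨E²⟩ − ⟨E⟩²)/(kT)² = (0.021005 − 0.013407)/0.024866 = 0.306.

0.306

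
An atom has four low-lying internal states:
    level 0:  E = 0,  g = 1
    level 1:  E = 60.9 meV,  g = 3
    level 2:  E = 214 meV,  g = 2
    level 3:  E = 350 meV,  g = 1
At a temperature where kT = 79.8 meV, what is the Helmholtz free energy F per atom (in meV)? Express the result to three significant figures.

-74.6 meV

Eᵢ/kT = 0, 0.76316, 2.6817, 4.3860.
Z = Σ gᵢe^(−Eᵢ/kT) = 1·e^(−0) + 3·e^(−0.76316) + 2·e^(−2.6817) + 1·e^(−4.3860) = 1.0000 + 1.3986 + 0.13689 + 0.012450 = 2.5479.
F = −kT ln Z = −79.8 × ln(2.5479) = −79.8 × 0.93527 = -74.6 meV.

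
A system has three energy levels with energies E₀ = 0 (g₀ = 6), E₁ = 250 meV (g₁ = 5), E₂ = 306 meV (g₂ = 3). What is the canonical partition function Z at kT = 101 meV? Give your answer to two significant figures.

Eᵢ/kT = 0, 2.475, 3.030.
Z = Σ gᵢe^(−Eᵢ/kT) = 6·e^(−0) + 5·e^(−2.475) + 3·e^(−3.030) = 6.000 + 0.4208 + 0.1449 = 6.566.

Z = 6.6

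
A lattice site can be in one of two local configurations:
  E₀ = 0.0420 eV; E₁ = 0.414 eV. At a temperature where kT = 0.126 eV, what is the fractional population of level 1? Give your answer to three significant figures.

Eᵢ/kT = 0.33333, 3.2857.
Z = Σ e^(−Eᵢ/kT) = e^(−0.33333) + e^(−3.2857) = 0.71653 + 0.037414 = 0.75394.
P₁ = e^(−E₁/kT) / Z = 0.037414/0.75394 = 0.0496.

0.0496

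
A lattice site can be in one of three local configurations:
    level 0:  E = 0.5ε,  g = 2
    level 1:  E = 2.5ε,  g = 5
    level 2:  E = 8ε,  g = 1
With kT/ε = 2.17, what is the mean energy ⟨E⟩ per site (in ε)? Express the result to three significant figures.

Eᵢ/kT = 0.23041, 1.1521, 3.6866.
Z = Σ gᵢe^(−Eᵢ/kT) = 2·e^(−0.23041) + 5·e^(−1.1521) + 1·e^(−3.6866) = 1.5884 + 1.5799 + 0.025057 = 3.1934.
⟨E⟩ = Σ Eᵢ gᵢe^(−Eᵢ/kT) / Z = (0.5·1.5884 + 2.5·1.5799 + 8·0.025057) / 3.1934 = 1.55 ε.

1.55 ε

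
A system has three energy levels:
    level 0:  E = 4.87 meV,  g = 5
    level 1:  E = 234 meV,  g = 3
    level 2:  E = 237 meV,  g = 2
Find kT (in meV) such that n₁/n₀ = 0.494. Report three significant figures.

n₁/n₀ = (g₁/g₀) exp[−(E₁−E₀)/kT] = 0.494.
⇒ (E₁−E₀)/kT = ln((3/5)/0.494) = ln(1.2146) = 0.19441.
kT = 229.13 meV / 0.19441 = 1180 meV.

1180 meV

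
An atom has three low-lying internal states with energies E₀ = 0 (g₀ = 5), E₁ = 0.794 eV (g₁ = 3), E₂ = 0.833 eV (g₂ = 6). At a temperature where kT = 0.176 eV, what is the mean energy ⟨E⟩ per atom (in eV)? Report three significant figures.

0.0138 eV

Eᵢ/kT = 0, 4.5114, 4.7330.
Z = Σ gᵢe^(−Eᵢ/kT) = 5·e^(−0) + 3·e^(−4.5114) + 6·e^(−4.7330) = 5.0000 + 0.032949 + 0.052800 = 5.0857.
⟨E⟩ = Σ Eᵢ gᵢe^(−Eᵢ/kT) / Z = (0·5.0000 + 0.794·0.032949 + 0.833·0.052800) / 5.0857 = 0.0138 eV.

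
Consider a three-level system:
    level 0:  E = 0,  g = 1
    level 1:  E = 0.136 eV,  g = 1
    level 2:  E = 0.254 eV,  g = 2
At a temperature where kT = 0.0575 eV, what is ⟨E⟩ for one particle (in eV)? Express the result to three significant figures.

0.0169 eV

Eᵢ/kT = 0, 2.3652, 4.4174.
Z = Σ gᵢe^(−Eᵢ/kT) = 1·e^(−0) + 1·e^(−2.3652) + 2·e^(−4.4174) = 1.0000 + 0.093931 + 0.024131 = 1.1181.
⟨E⟩ = Σ Eᵢ gᵢe^(−Eᵢ/kT) / Z = (0·1.0000 + 0.136·0.093931 + 0.254·0.024131) / 1.1181 = 0.0169 eV.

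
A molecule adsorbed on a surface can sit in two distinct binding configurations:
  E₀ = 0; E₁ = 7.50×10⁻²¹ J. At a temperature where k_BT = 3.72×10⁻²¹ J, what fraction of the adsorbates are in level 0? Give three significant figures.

Eᵢ/kT = 0, 2.0161.
Z = Σ e^(−Eᵢ/kT) = e^(−0) + e^(−2.0161) = 1.0000 + 0.13317 = 1.1332.
P₀ = e^(−E₀/kT) / Z = 1.0000/1.1332 = 0.882.

0.882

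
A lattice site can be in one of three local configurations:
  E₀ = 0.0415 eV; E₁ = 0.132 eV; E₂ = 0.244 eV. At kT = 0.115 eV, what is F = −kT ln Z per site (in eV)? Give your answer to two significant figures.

-0.014 eV

Eᵢ/kT = 0.3609, 1.148, 2.122.
Z = Σ e^(−Eᵢ/kT) = e^(−0.3609) + e^(−1.148) + e^(−2.122) = 0.6970 + 0.3173 + 0.1198 = 1.134.
F = −kT ln Z = −0.115 × ln(1.134) = −0.115 × 0.1258 = -0.014 eV.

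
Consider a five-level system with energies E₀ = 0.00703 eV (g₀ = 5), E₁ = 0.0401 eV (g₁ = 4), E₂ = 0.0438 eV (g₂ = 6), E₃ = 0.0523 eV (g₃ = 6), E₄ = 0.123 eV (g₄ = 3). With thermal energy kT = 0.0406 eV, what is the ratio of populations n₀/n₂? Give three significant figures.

n₀/n₂ = (g₀/g₂) exp[−(E₀−E₂)/kT] = (5/6) × exp(−(-0.03677 eV)/(0.0406 eV)) = (5/6) × exp(0.90567) = 2.06.

2.06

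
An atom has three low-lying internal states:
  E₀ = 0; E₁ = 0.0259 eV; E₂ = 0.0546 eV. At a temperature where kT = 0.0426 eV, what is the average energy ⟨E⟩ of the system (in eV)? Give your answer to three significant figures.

0.0161 eV

Eᵢ/kT = 0, 0.60798, 1.2817.
Z = Σ e^(−Eᵢ/kT) = e^(−0) + e^(−0.60798) + e^(−1.2817) = 1.0000 + 0.54445 + 0.27757 = 1.8220.
⟨E⟩ = Σ Eᵢ e^(−Eᵢ/kT) / Z = (0·1.0000 + 0.0259·0.54445 + 0.0546·0.27757) / 1.8220 = 0.0161 eV.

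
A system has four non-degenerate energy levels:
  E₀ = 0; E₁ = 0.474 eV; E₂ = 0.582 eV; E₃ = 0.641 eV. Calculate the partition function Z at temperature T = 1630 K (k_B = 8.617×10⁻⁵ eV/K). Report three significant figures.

Z = 1.06

k_BT = 8.617×10⁻⁵ × 1630 K = 0.14046 eV.
Eᵢ/kT = 0, 3.3746, 4.1435, 4.5636.
Z = Σ e^(−Eᵢ/kT) = e^(−0) + e^(−3.3746) + e^(−4.1435) + e^(−4.5636) = 1.0000 + 0.034232 + 0.015867 + 0.010424 = 1.0605.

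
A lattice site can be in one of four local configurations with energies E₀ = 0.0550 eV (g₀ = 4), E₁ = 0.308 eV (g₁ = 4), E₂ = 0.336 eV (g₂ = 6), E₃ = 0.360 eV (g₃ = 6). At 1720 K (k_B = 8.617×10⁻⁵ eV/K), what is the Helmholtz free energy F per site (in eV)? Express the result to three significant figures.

k_BT = 8.617×10⁻⁵ × 1720 K = 0.14821 eV.
Eᵢ/kT = 0.37110, 2.0781, 2.2671, 2.4290.
Z = Σ gᵢe^(−Eᵢ/kT) = 4·e^(−0.37110) + 4·e^(−2.0781) + 6·e^(−2.2671) + 6·e^(−2.4290) = 2.7599 + 0.50067 + 0.62167 + 0.52875 = 4.4110.
F = −kT ln Z = −0.14821 × ln(4.4110) = −0.14821 × 1.4841 = -0.220 eV.

-0.220 eV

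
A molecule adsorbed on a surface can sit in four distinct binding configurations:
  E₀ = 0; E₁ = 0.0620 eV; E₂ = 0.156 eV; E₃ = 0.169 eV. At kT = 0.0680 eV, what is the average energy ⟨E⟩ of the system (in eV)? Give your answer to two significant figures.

Eᵢ/kT = 0, 0.9118, 2.294, 2.485.
Z = Σ e^(−Eᵢ/kT) = e^(−0) + e^(−0.9118) + e^(−2.294) + e^(−2.485) = 1.000 + 0.4018 + 0.1009 + 0.08333 = 1.586.
⟨E⟩ = Σ Eᵢ e^(−Eᵢ/kT) / Z = (0·1.000 + 0.0620·0.4018 + 0.156·0.1009 + 0.169·0.08333) / 1.586 = 0.035 eV.

0.035 eV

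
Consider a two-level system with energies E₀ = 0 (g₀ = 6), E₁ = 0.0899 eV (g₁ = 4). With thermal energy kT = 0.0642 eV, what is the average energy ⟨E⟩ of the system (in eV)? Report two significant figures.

Eᵢ/kT = 0, 1.400.
Z = Σ gᵢe^(−Eᵢ/kT) = 6·e^(−0) + 4·e^(−1.400) = 6.000 + 0.9864 = 6.986.
⟨E⟩ = Σ Eᵢ gᵢe^(−Eᵢ/kT) / Z = (0·6.000 + 0.0899·0.9864) / 6.986 = 0.013 eV.

0.013 eV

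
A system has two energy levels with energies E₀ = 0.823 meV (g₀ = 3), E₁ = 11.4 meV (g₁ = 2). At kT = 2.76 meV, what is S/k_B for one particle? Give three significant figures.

Eᵢ/kT = 0.29819, 4.1304.
Z = Σ gᵢe^(−Eᵢ/kT) = 3·e^(−0.29819) + 2·e^(−4.1304) = 2.2265 + 0.032153 = 2.2587.
⟨E⟩ = Σ EᵢPᵢ = 0.97355 meV.
S/k_B = ln Z + ⟨E⟩/kT = ln(2.2587) + 0.97355/2.76 = 0.81479 + 0.35274 = 1.17.

1.17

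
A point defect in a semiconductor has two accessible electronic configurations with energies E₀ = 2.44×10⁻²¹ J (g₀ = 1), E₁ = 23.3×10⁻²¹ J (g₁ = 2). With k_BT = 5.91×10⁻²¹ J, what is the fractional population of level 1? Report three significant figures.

Eᵢ/kT = 0.41286, 3.9425.
Z = Σ gᵢe^(−Eᵢ/kT) = 1·e^(−0.41286) + 2·e^(−3.9425) = 0.66175 + 0.038799 = 0.70055.
P₁ = g₁ e^(−E₁/kT) / Z = 0.038799/0.70055 = 0.0554.

0.0554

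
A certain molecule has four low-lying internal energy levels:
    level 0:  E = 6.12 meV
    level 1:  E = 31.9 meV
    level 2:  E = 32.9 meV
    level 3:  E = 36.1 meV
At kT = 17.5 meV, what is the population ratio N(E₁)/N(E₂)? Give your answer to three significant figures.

1.06

n₁/n₂ = exp[−(E₁−E₂)/kT] = exp(−(-1.0 meV)/(17.5 meV)) = exp(0.057143) = 1.06.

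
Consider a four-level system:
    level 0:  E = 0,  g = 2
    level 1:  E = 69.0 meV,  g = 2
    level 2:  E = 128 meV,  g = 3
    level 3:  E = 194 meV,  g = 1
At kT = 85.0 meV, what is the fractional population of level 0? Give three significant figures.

Eᵢ/kT = 0, 0.81176, 1.5059, 2.2824.
Z = Σ gᵢe^(−Eᵢ/kT) = 2·e^(−0) + 2·e^(−0.81176) + 3·e^(−1.5059) + 1·e^(−2.2824) = 2.0000 + 0.88815 + 0.66545 + 0.10204 = 3.6556.
P₀ = g₀ e^(−E₀/kT) / Z = 2.0000/3.6556 = 0.547.

0.547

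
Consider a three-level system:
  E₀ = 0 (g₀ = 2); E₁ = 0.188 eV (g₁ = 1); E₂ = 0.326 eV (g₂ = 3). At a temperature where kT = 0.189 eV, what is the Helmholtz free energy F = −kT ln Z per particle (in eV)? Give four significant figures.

-0.2015 eV

Eᵢ/kT = 0, 0.994709, 1.72487.
Z = Σ gᵢe^(−Eᵢ/kT) = 2·e^(−0) + 1·e^(−0.994709) + 3·e^(−1.72487) = 2.00000 + 0.369831 + 0.534589 = 2.90442.
F = −kT ln Z = −0.189 × ln(2.90442) = −0.189 × 1.06623 = -0.2015 eV.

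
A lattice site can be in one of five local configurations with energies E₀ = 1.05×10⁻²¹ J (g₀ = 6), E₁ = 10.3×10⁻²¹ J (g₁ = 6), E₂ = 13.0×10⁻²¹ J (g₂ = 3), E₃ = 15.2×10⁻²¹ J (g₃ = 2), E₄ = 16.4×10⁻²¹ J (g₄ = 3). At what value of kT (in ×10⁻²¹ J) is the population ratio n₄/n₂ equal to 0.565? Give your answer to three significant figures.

n₄/n₂ = (g₄/g₂) exp[−(E₄−E₂)/kT] = 0.565.
⇒ (E₄−E₂)/kT = ln((3/3)/0.565) = ln(1.7699) = 0.57092.
kT = 3.4 ×10⁻²¹ J / 0.57092 = 5.96 ×10⁻²¹ J.

5.96 ×10⁻²¹ J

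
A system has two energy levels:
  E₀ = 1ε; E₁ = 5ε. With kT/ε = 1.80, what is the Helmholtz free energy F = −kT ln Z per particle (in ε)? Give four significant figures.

0.8148 ε

Eᵢ/kT = 0.555556, 2.77778.
Z = Σ e^(−Eᵢ/kT) = e^(−0.555556) + e^(−2.77778) = 0.573753 + 0.0621764 = 0.635929.
F = −kT ln Z = −1.80 × ln(0.635929) = −1.80 × -0.452668 = 0.8148 ε.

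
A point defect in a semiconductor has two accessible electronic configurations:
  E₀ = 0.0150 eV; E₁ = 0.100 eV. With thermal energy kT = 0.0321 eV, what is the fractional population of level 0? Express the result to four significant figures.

0.9339

Eᵢ/kT = 0.467290, 3.11526.
Z = Σ e^(−Eᵢ/kT) = e^(−0.467290) + e^(−3.11526) = 0.626698 + 0.0443670 = 0.671065.
P₀ = e^(−E₀/kT) / Z = 0.626698/0.671065 = 0.9339.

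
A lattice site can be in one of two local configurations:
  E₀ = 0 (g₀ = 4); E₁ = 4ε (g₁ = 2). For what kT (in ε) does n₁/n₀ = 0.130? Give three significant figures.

n₁/n₀ = (g₁/g₀) exp[−(E₁−E₀)/kT] = 0.130.
⇒ (E₁−E₀)/kT = ln((2/4)/0.130) = ln(3.8462) = 1.3471.
kT = 4ε / 1.3471 = 2.97 ε.

2.97 ε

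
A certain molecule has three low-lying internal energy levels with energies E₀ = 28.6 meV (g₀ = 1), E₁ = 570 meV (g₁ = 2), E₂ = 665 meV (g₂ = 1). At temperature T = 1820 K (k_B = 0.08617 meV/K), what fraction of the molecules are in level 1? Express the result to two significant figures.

0.059

k_BT = 0.08617 × 1820 K = 156.8 meV.
Eᵢ/kT = 0.1824, 3.635, 4.241.
Z = Σ gᵢe^(−Eᵢ/kT) = 1·e^(−0.1824) + 2·e^(−3.635) + 1·e^(−4.241) = 0.8333 + 0.05277 + 0.01439 = 0.9005.
P₁ = g₁ e^(−E₁/kT) / Z = 0.05277/0.9005 = 0.059.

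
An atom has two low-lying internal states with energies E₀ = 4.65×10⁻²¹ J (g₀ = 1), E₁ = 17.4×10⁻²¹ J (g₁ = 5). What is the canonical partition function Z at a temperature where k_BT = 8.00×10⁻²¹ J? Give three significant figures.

Z = 1.13

Eᵢ/kT = 0.58125, 2.1750.
Z = Σ gᵢe^(−Eᵢ/kT) = 1·e^(−0.58125) + 5·e^(−2.1750) = 0.55920 + 0.56804 = 1.1272.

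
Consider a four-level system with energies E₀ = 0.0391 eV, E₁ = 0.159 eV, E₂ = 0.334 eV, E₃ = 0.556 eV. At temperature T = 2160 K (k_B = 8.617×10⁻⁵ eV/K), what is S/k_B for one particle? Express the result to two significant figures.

k_BT = 8.617×10⁻⁵ × 2160 K = 0.1861 eV.
Eᵢ/kT = 0.2101, 0.8544, 1.795, 2.988.
Z = Σ e^(−Eᵢ/kT) = e^(−0.2101) + e^(−0.8544) + e^(−1.795) + e^(−2.988) = 0.8105 + 0.4255 + 0.1661 + 0.05039 = 1.452.
⟨E⟩ = Σ EᵢPᵢ = 0.1259 eV.
S/k_B = ln Z + ⟨E⟩/kT = ln(1.452) + 0.1259/0.1861 = 0.3729 + 0.6765 = 1.0.

1.0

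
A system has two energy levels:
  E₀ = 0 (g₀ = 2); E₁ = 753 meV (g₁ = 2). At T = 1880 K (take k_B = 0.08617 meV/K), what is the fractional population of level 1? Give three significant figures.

0.00949

k_BT = 0.08617 × 1880 K = 162.00 meV.
Eᵢ/kT = 0, 4.6481.
Z = Σ gᵢe^(−Eᵢ/kT) = 2·e^(−0) + 2·e^(−4.6481) = 2.0000 + 0.019160 = 2.0192.
P₁ = g₁ e^(−E₁/kT) / Z = 0.019160/2.0192 = 0.00949.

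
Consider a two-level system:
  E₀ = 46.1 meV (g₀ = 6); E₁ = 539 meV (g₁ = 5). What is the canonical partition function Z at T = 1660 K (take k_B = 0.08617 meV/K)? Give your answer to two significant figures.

k_BT = 0.08617 × 1660 K = 143.0 meV.
Eᵢ/kT = 0.3224, 3.769.
Z = Σ gᵢe^(−Eᵢ/kT) = 6·e^(−0.3224) + 5·e^(−3.769) = 4.346 + 0.1154 = 4.461.

Z = 4.5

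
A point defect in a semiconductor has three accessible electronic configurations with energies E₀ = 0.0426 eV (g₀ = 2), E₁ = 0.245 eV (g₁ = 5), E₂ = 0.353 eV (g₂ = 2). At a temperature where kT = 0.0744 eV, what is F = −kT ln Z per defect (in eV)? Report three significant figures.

-0.0213 eV

Eᵢ/kT = 0.57258, 3.2930, 4.7446.
Z = Σ gᵢe^(−Eᵢ/kT) = 2·e^(−0.57258) + 5·e^(−3.2930) + 2·e^(−4.7446) = 1.1281 + 0.18571 + 0.017397 = 1.3312.
F = −kT ln Z = −0.0744 × ln(1.3312) = −0.0744 × 0.28608 = -0.0213 eV.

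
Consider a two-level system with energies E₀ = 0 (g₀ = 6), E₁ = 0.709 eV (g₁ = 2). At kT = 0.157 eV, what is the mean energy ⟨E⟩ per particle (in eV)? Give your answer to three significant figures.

0.00257 eV

Eᵢ/kT = 0, 4.5159.
Z = Σ gᵢe^(−Eᵢ/kT) = 6·e^(−0) + 2·e^(−4.5159) = 6.0000 + 0.021868 = 6.0219.
⟨E⟩ = Σ Eᵢ gᵢe^(−Eᵢ/kT) / Z = (0·6.0000 + 0.709·0.021868) / 6.0219 = 0.00257 eV.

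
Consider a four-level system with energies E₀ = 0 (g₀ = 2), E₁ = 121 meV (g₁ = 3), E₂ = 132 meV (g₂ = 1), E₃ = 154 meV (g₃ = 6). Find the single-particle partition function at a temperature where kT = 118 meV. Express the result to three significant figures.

Eᵢ/kT = 0, 1.0254, 1.1186, 1.3051.
Z = Σ gᵢe^(−Eᵢ/kT) = 2·e^(−0) + 3·e^(−1.0254) + 1·e^(−1.1186) + 6·e^(−1.3051) = 2.0000 + 1.0760 + 0.32674 + 1.6269 = 5.0296.

Z = 5.03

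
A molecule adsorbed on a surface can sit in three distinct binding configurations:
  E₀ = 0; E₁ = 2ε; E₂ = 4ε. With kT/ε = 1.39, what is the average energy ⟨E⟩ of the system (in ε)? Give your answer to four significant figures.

Eᵢ/kT = 0, 1.43885, 2.87770.
Z = Σ e^(−Eᵢ/kT) = e^(−0) + e^(−1.43885) + e^(−2.87770) = 1.00000 + 0.237200 + 0.0562640 = 1.29346.
⟨E⟩ = Σ Eᵢ e^(−Eᵢ/kT) / Z = (0·1.00000 + 2·0.237200 + 4·0.0562640) / 1.29346 = 0.5408 ε.

0.5408 ε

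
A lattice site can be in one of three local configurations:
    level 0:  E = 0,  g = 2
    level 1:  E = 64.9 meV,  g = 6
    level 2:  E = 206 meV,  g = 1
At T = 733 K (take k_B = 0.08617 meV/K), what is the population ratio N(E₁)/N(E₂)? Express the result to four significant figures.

56.02

k_BT = 0.08617 × 733 K = 63.1626 meV.
n₁/n₂ = (g₁/g₂) exp[−(E₁−E₂)/kT] = (6/1) × exp(−(-141.1 meV)/(63.1626 meV)) = (6/1) × exp(2.23392) = 56.02.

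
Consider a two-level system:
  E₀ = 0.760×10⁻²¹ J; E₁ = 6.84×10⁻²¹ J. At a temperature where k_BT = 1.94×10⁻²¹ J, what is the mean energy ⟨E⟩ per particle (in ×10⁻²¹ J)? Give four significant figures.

1.014 ×10⁻²¹ J

Eᵢ/kT = 0.391753, 3.52577.
Z = Σ e^(−Eᵢ/kT) = e^(−0.391753) + e^(−3.52577) = 0.675871 + 0.0294291 = 0.705300.
⟨E⟩ = Σ Eᵢ e^(−Eᵢ/kT) / Z = (0.760·0.675871 + 6.84·0.0294291) / 0.705300 = 1.014 ×10⁻²¹ J.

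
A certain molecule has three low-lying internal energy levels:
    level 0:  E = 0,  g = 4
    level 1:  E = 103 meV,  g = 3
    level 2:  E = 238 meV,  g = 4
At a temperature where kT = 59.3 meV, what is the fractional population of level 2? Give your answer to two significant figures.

0.016

Eᵢ/kT = 0, 1.737, 4.013.
Z = Σ gᵢe^(−Eᵢ/kT) = 4·e^(−0) + 3·e^(−1.737) + 4·e^(−4.013) = 4.000 + 0.5281 + 0.07232 = 4.600.
P₂ = g₂ e^(−E₂/kT) / Z = 0.07232/4.600 = 0.016.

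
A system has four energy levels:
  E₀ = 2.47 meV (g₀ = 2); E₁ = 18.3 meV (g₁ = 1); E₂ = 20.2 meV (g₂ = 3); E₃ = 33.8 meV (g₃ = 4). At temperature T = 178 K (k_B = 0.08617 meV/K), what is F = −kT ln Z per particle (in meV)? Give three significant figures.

k_BT = 0.08617 × 178 K = 15.338 meV.
Eᵢ/kT = 0.16104, 1.1931, 1.3170, 2.2037.
Z = Σ gᵢe^(−Eᵢ/kT) = 2·e^(−0.16104) + 1·e^(−1.1931) + 3·e^(−1.3170) + 4·e^(−2.2037) = 1.7025 + 0.30328 + 0.80381 + 0.44158 = 3.2512.
F = −kT ln Z = −15.338 × ln(3.2512) = −15.338 × 1.1790 = -18.1 meV.

-18.1 meV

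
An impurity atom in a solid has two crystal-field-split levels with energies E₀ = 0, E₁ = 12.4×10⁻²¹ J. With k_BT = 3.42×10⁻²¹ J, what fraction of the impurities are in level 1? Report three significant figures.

Eᵢ/kT = 0, 3.6257.
Z = Σ e^(−Eᵢ/kT) = e^(−0) + e^(−3.6257) = 1.0000 + 0.026630 = 1.0266.
P₁ = e^(−E₁/kT) / Z = 0.026630/1.0266 = 0.0259.

0.0259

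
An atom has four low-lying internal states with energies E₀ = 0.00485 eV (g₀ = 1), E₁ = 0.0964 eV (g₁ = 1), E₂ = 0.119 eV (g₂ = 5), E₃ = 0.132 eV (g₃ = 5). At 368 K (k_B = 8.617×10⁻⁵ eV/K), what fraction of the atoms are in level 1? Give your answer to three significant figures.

0.0434

k_BT = 8.617×10⁻⁵ × 368 K = 0.031711 eV.
Eᵢ/kT = 0.15294, 3.0400, 3.7526, 4.1626.
Z = Σ gᵢe^(−Eᵢ/kT) = 1·e^(−0.15294) + 1·e^(−3.0400) + 5·e^(−3.7526) + 5·e^(−4.1626) = 0.85818 + 0.047835 + 0.11728 + 0.077835 = 1.1011.
P₁ = g₁ e^(−E₁/kT) / Z = 0.047835/1.1011 = 0.0434.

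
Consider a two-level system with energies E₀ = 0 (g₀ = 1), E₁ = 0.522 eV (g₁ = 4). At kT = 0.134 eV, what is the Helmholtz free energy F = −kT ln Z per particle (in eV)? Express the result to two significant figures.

-0.010 eV

Eᵢ/kT = 0, 3.896.
Z = Σ gᵢe^(−Eᵢ/kT) = 1·e^(−0) + 4·e^(−3.896) = 1.000 + 0.08129 = 1.081.
F = −kT ln Z = −0.134 × ln(1.081) = −0.134 × 0.07789 = -0.010 eV.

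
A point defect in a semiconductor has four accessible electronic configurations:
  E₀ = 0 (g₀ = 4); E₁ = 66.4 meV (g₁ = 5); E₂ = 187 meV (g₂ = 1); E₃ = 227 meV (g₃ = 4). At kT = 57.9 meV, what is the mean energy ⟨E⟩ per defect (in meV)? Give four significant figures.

22.93 meV

Eᵢ/kT = 0, 1.14680, 3.22971, 3.92055.
Z = Σ gᵢe^(−Eᵢ/kT) = 4·e^(−0) + 5·e^(−1.14680) + 1·e^(−3.22971) + 4·e^(−3.92055) = 4.00000 + 1.58826 + 0.0395690 + 0.0793207 = 5.70715.
⟨E⟩ = Σ Eᵢ gᵢe^(−Eᵢ/kT) / Z = (0·4.00000 + 66.4·1.58826 + 187·0.0395690 + 227·0.0793207) / 5.70715 = 22.93 meV.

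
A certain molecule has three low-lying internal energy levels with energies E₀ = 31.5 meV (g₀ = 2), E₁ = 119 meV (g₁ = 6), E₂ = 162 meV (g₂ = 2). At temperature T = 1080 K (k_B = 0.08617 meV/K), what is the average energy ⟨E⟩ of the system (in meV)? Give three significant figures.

87.2 meV

k_BT = 0.08617 × 1080 K = 93.064 meV.
Eᵢ/kT = 0.33848, 1.2787, 1.7407.
Z = Σ gᵢe^(−Eᵢ/kT) = 2·e^(−0.33848) + 6·e^(−1.2787) + 2·e^(−1.7407) = 1.4257 + 1.6704 + 0.35080 = 3.4469.
⟨E⟩ = Σ Eᵢ gᵢe^(−Eᵢ/kT) / Z = (31.5·1.4257 + 119·1.6704 + 162·0.35080) / 3.4469 = 87.2 meV.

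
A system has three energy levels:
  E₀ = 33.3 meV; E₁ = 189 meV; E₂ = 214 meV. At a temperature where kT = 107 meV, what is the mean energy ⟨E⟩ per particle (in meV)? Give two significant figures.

82 meV

Eᵢ/kT = 0.3112, 1.766, 2.000.
Z = Σ e^(−Eᵢ/kT) = e^(−0.3112) + e^(−1.766) + e^(−2.000) = 0.7326 + 0.1710 + 0.1353 = 1.039.
⟨E⟩ = Σ Eᵢ e^(−Eᵢ/kT) / Z = (33.3·0.7326 + 189·0.1710 + 214·0.1353) / 1.039 = 82 meV.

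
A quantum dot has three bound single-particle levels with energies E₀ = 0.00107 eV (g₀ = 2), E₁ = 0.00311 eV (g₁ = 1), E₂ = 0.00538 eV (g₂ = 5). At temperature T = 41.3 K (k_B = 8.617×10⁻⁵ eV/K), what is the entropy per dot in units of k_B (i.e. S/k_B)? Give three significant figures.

k_BT = 8.617×10⁻⁵ × 41.3 K = 0.0035588 eV.
Eᵢ/kT = 0.30066, 0.87389, 1.5117.
Z = Σ gᵢe^(−Eᵢ/kT) = 2·e^(−0.30066) + 1·e^(−0.87389) + 5·e^(−1.5117) = 1.4807 + 0.41732 + 1.1027 = 3.0007.
⟨E⟩ = Σ EᵢPᵢ = 0.0029376 eV.
S/k_B = ln Z + ⟨E⟩/kT = ln(3.0007) + 0.0029376/0.0035588 = 1.0988 + 0.82545 = 1.92.

1.92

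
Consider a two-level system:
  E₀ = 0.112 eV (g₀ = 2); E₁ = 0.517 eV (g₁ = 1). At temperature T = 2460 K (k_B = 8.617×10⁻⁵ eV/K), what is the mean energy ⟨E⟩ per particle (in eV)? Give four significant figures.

k_BT = 8.617×10⁻⁵ × 2460 K = 0.211978 eV.
Eᵢ/kT = 0.528357, 2.43893.
Z = Σ gᵢe^(−Eᵢ/kT) = 2·e^(−0.528357) + 1·e^(−2.43893) = 1.17915 + 0.0872542 = 1.26640.
⟨E⟩ = Σ Eᵢ gᵢe^(−Eᵢ/kT) / Z = (0.112·1.17915 + 0.517·0.0872542) / 1.26640 = 0.1399 eV.

0.1399 eV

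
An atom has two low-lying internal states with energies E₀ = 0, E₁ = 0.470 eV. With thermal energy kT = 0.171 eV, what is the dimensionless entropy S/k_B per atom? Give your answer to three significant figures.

0.227

Eᵢ/kT = 0, 2.7485.
Z = Σ e^(−Eᵢ/kT) = e^(−0) + e^(−2.7485) = 1.0000 + 0.064024 = 1.0640.
⟨E⟩ = Σ EᵢPᵢ = 0.028281 eV.
S/k_B = ln Z + ⟨E⟩/kT = ln(1.0640) + 0.028281/0.171 = 0.062035 + 0.16539 = 0.227.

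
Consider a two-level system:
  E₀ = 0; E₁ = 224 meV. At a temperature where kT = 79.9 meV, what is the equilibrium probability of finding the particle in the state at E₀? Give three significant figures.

Eᵢ/kT = 0, 2.8035.
Z = Σ e^(−Eᵢ/kT) = e^(−0) + e^(−2.8035) = 1.0000 + 0.060598 = 1.0606.
P₀ = e^(−E₀/kT) / Z = 1.0000/1.0606 = 0.943.

0.943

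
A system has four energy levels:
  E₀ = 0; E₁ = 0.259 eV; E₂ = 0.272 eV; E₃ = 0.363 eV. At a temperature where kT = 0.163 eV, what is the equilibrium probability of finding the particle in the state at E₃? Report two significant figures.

Eᵢ/kT = 0, 1.589, 1.669, 2.227.
Z = Σ e^(−Eᵢ/kT) = e^(−0) + e^(−1.589) + e^(−1.669) + e^(−2.227) = 1.000 + 0.2041 + 0.1884 + 0.1079 = 1.500.
P₃ = e^(−E₃/kT) / Z = 0.1079/1.500 = 0.072.

0.072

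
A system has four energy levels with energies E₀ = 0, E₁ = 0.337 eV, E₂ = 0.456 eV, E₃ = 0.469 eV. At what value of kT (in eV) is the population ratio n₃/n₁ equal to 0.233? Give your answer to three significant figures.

0.0906 eV

n₃/n₁ = exp[−(E₃−E₁)/kT] = 0.233.
⇒ (E₃−E₁)/kT = ln(1/0.233) = ln(4.2918) = 1.4567.
kT = 0.132 eV / 1.4567 = 0.0906 eV.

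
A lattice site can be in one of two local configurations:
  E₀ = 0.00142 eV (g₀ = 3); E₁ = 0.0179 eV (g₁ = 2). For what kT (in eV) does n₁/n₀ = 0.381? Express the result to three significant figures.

0.0295 eV

n₁/n₀ = (g₁/g₀) exp[−(E₁−E₀)/kT] = 0.381.
⇒ (E₁−E₀)/kT = ln((2/3)/0.381) = ln(1.7498) = 0.55950.
kT = 0.01648 eV / 0.55950 = 0.0295 eV.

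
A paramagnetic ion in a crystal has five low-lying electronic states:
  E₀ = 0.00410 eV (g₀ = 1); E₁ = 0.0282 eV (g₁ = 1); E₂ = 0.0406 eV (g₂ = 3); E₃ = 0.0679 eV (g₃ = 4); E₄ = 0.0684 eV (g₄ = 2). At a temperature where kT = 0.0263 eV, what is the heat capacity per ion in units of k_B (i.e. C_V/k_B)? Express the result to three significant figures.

Eᵢ/kT = 0.15589, 1.0722, 1.5437, 2.5817, 2.6008.
Z = Σ gᵢe^(−Eᵢ/kT) = 1·e^(−0.15589) + 1·e^(−1.0722) + 3·e^(−1.5437) + 4·e^(−2.5817) + 2·e^(−2.6008) = 0.85565 + 0.34225 + 0.64077 + 0.30258 + 0.14843 = 2.2897.
⟨E⟩ = 0.030516 eV, ⟨E²⟩ = 0.0014990 eV².
C_V/k_B = (⟨E²⟩ − ⟨E⟩²)/(kT)² = (0.0014990 − 0.00093123)/0.00069169 = 0.821.

0.821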